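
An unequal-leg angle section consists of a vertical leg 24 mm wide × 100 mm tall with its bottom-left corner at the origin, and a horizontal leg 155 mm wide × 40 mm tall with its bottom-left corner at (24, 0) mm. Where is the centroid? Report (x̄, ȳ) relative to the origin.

x̄ = 76.52 mm, ȳ = 28.37 mm

vertical leg: A = 24 × 100 = 2400.00, centroid at (12.00, 50.00).
horizontal leg: A = 155 × 40 = 6200.00, centroid at (101.50, 20.00).
ΣA = 8600.00 mm², ΣAx̄ = 658100.00 mm³, ΣAȳ = 244000.00 mm³.
x̄ = 658100.00/8600.00 = 76.52 mm; ȳ = 244000.00/8600.00 = 28.37 mm.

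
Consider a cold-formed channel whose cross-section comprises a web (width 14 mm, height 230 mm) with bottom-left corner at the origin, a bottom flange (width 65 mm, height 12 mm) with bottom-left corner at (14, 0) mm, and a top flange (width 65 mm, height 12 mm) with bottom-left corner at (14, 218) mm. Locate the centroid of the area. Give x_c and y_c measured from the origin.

x_c = 19.89 mm, y_c = 115.00 mm

web: A = 14 × 230 = 3220.00, centroid at (7.00, 115.00).
bottom flange: A = 65 × 12 = 780.00, centroid at (46.50, 6.00).
top flange: A = 65 × 12 = 780.00, centroid at (46.50, 224.00).
ΣA = 4780.00 mm²
ΣAx_c = (3220.00)(7.00) + (780.00)(46.50) + (780.00)(46.50) = 95080.00 mm³
ΣAy_c = (3220.00)(115.00) + (780.00)(6.00) + (780.00)(224.00) = 549700.00 mm³
x_c = 95080.00 / 4780.00 = 19.89 mm
y_c = 549700.00 / 4780.00 = 115.00 mm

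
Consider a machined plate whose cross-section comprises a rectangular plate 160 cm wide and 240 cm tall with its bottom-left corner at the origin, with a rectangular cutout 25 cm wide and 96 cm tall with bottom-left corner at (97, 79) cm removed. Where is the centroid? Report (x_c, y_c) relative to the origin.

x_c = 78.03 cm, y_c = 119.53 cm

plate: A = 160 × 240 = 38400.00, centroid at (80.00, 120.00).
hole: A = −(25 × 96) = -2400.00, centroid at (109.50, 127.00).
ΣA = 36000.00 cm²
ΣAx_c = (38400.00)(80.00) + (-2400.00)(109.50) = 2809200.00 cm³
ΣAy_c = (38400.00)(120.00) + (-2400.00)(127.00) = 4303200.00 cm³
x_c = 2809200.00 / 36000.00 = 78.03 cm
y_c = 4303200.00 / 36000.00 = 119.53 cm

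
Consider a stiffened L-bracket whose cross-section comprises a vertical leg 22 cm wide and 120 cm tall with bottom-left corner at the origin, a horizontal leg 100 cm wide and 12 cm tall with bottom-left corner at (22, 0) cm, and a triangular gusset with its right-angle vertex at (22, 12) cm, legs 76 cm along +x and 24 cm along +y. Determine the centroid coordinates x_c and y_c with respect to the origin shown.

vertical leg: A = 22 × 120 = 2640.00, centroid at (11.00, 60.00).
horizontal leg: A = 100 × 12 = 1200.00, centroid at (72.00, 6.00).
gusset: A = ½·76·24 = 912.00, centroid at (47.33, 20.00).
ΣA = 4752.00 cm²
ΣAx_c = (2640.00)(11.00) + (1200.00)(72.00) + (912.00)(47.33) = 158608.00 cm³
ΣAy_c = (2640.00)(60.00) + (1200.00)(6.00) + (912.00)(20.00) = 183840.00 cm³
x_c = 158608.00 / 4752.00 = 33.38 cm
y_c = 183840.00 / 4752.00 = 38.69 cm

x_c = 33.38 cm, y_c = 38.69 cm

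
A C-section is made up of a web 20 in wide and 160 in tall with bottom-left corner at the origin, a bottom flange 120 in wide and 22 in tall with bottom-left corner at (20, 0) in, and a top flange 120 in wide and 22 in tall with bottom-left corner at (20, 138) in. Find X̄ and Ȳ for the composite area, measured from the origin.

X̄ = 53.58 in, Ȳ = 80.00 in

Part | A | x̄ᵢ | ȳᵢ | A·x̄ᵢ | A·ȳᵢ
web | 3200.00 | 10.00 | 80.00 | 32000.00 | 256000.00
bottom flange | 2640.00 | 80.00 | 11.00 | 211200.00 | 29040.00
top flange | 2640.00 | 80.00 | 149.00 | 211200.00 | 393360.00
Σ | 8480.00 |  |  | 454400.00 | 678400.00
X̄ = 454400.00 / 8480.00 = 53.58 in
Ȳ = 678400.00 / 8480.00 = 80.00 in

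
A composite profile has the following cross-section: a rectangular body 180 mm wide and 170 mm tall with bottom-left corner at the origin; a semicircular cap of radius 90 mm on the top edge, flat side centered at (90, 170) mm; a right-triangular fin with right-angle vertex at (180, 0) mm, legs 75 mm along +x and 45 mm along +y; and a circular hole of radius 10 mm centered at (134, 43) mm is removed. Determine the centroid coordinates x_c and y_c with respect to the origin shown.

x_c = 94.03 mm, y_c = 117.72 mm

Part | A | x̄ᵢ | ȳᵢ | A·x̄ᵢ | A·ȳᵢ
rectangular body | 30600.00 | 90.00 | 85.00 | 2754000.00 | 2601000.00
semicircular top | 12723.45 | 90.00 | 208.20 | 1145110.52 | 2648986.54
triangular fin | 1687.50 | 205.00 | 15.00 | 345937.50 | 25312.50
hole | -314.16 | 134.00 | 43.00 | -42097.34 | -13508.85
Σ | 44696.79 |  |  | 4202950.68 | 5261790.19
x_c = 4202950.68 / 44696.79 = 94.03 mm
y_c = 5261790.19 / 44696.79 = 117.72 mm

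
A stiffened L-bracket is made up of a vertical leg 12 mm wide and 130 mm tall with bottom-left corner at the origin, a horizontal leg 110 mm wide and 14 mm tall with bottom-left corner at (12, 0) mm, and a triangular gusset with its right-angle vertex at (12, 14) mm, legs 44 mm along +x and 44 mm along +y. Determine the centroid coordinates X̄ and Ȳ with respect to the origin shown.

X̄ = 34.01 mm, Ȳ = 34.40 mm

vertical leg: A = 12 × 130 = 1560.00, centroid at (6.00, 65.00).
horizontal leg: A = 110 × 14 = 1540.00, centroid at (67.00, 7.00).
gusset: A = ½·44·44 = 968.00, centroid at (26.67, 28.67).
ΣA = 4068.00 mm², ΣAX̄ = 138353.33 mm³, ΣAȲ = 139929.33 mm³.
X̄ = 138353.33/4068.00 = 34.01 mm; Ȳ = 139929.33/4068.00 = 34.40 mm.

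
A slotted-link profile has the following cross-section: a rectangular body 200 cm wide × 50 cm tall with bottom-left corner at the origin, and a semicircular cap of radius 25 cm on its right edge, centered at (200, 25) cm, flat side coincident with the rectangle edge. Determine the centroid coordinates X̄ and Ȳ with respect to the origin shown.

X̄ = 109.89 cm, Ȳ = 25.00 cm

Part | A | x̄ᵢ | ȳᵢ | A·x̄ᵢ | A·ȳᵢ
rectangular body | 10000.00 | 100.00 | 25.00 | 1000000.00 | 250000.00
semicircular end | 981.75 | 210.61 | 25.00 | 206766.21 | 24543.69
Σ | 10981.75 |  |  | 1206766.21 | 274543.69
X̄ = 1206766.21 / 10981.75 = 109.89 cm
Ȳ = 274543.69 / 10981.75 = 25.00 cm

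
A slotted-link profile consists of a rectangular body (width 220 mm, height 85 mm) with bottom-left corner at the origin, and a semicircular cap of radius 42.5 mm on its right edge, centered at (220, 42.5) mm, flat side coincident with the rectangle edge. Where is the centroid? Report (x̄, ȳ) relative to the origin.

x̄ = 126.87 mm, ȳ = 42.50 mm

rectangular body: A = 220 × 85 = 18700.00, centroid at (110.00, 42.50).
semicircular end: A = ½π·42.5² = 2837.25, centroid at (238.04, 42.50).
ΣA = 21537.25 mm²
ΣAx̄ = (18700.00)(110.00) + (2837.25)(238.04) = 2732372.27 mm³
ΣAȳ = (18700.00)(42.50) + (2837.25)(42.50) = 915333.16 mm³
x̄ = 2732372.27 / 21537.25 = 126.87 mm
ȳ = 915333.16 / 21537.25 = 42.50 mm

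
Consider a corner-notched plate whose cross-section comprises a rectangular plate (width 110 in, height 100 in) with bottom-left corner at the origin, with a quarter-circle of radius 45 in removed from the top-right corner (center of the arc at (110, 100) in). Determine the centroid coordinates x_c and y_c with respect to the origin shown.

x_c = 48.93 in, y_c = 44.78 in

plate: A = 110 × 100 = 11000.00, centroid at (55.00, 50.00).
removed quarter-circle: A = −¼π·45² = -1590.43, centroid at (90.90, 80.90).
ΣA = 9409.57 in², ΣAx_c = 460427.56 in³, ΣAy_c = 421331.87 in³.
x_c = 460427.56/9409.57 = 48.93 in; y_c = 421331.87/9409.57 = 44.78 in.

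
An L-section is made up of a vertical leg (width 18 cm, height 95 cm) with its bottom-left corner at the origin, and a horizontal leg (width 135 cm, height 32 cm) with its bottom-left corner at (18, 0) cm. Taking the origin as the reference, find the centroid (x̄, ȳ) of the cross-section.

vertical leg: A = 18 × 95 = 1710.00, centroid at (9.00, 47.50).
horizontal leg: A = 135 × 32 = 4320.00, centroid at (85.50, 16.00).
ΣA = 6030.00 cm², ΣAx̄ = 384750.00 cm³, ΣAȳ = 150345.00 cm³.
x̄ = 384750.00/6030.00 = 63.81 cm; ȳ = 150345.00/6030.00 = 24.93 cm.

x̄ = 63.81 cm, ȳ = 24.93 cm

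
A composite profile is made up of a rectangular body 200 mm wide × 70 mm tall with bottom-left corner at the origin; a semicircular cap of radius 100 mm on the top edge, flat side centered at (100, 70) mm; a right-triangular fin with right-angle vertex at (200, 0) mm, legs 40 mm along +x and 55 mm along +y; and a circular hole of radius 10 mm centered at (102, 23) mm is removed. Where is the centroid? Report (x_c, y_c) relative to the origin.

rectangular body: A = 200 × 70 = 14000.00, centroid at (100.00, 35.00).
semicircular top: A = ½π·100² = 15707.96, centroid at (100.00, 112.44).
triangular fin: A = ½·40·55 = 1100.00, centroid at (213.33, 18.33).
hole: A = −π·10² = -314.16, centroid at (102.00, 23.00).
ΣA = 30493.80 mm²
ΣAx_c = (14000.00)(100.00) + (15707.96)(100.00) + (1100.00)(213.33) + (-314.16)(102.00) = 3173418.75 mm³
ΣAy_c = (14000.00)(35.00) + (15707.96)(112.44) + (1100.00)(18.33) + (-314.16)(23.00) = 2269165.10 mm³
x_c = 3173418.75 / 30493.80 = 104.07 mm
y_c = 2269165.10 / 30493.80 = 74.41 mm

x_c = 104.07 mm, y_c = 74.41 mm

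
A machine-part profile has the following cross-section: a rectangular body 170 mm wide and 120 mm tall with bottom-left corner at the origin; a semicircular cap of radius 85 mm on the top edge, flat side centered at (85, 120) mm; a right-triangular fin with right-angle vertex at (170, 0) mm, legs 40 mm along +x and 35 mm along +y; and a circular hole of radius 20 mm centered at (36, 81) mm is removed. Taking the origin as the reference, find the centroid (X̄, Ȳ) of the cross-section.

Part | A | x̄ᵢ | ȳᵢ | A·x̄ᵢ | A·ȳᵢ
rectangular body | 20400.00 | 85.00 | 60.00 | 1734000.00 | 1224000.00
semicircular top | 11349.00 | 85.00 | 156.08 | 964665.29 | 1771297.08
triangular fin | 700.00 | 183.33 | 11.67 | 128333.33 | 8166.67
hole | -1256.64 | 36.00 | 81.00 | -45238.93 | -101787.60
Σ | 31192.37 |  |  | 2781759.69 | 2901676.15
X̄ = 2781759.69 / 31192.37 = 89.18 mm
Ȳ = 2901676.15 / 31192.37 = 93.03 mm

X̄ = 89.18 mm, Ȳ = 93.03 mm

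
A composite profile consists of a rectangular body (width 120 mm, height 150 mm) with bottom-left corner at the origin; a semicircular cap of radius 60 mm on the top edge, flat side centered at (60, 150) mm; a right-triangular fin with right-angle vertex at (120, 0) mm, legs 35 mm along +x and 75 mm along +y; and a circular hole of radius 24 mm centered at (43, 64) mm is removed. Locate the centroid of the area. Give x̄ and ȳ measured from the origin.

x̄ = 65.39 mm, ȳ = 97.56 mm

rectangular body: A = 120 × 150 = 18000.00, centroid at (60.00, 75.00).
semicircular top: A = ½π·60² = 5654.87, centroid at (60.00, 175.46).
triangular fin: A = ½·35·75 = 1312.50, centroid at (131.67, 25.00).
hole: A = −π·24² = -1809.56, centroid at (43.00, 64.00).
ΣA = 23157.81 mm²
ΣAx̄ = (18000.00)(60.00) + (5654.87)(60.00) + (1312.50)(131.67) + (-1809.56)(43.00) = 1514293.54 mm³
ΣAȳ = (18000.00)(75.00) + (5654.87)(175.46) + (1312.50)(25.00) + (-1809.56)(64.00) = 2259230.84 mm³
x̄ = 1514293.54 / 23157.81 = 65.39 mm
ȳ = 2259230.84 / 23157.81 = 97.56 mm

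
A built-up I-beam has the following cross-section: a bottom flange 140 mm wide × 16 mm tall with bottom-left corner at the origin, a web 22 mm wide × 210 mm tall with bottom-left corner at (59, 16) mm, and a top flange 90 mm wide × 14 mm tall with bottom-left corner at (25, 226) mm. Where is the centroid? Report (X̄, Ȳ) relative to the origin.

X̄ = 70.00 mm, Ȳ = 107.21 mm

bottom flange: A = 140 × 16 = 2240.00, centroid at (70.00, 8.00).
web: A = 22 × 210 = 4620.00, centroid at (70.00, 121.00).
top flange: A = 90 × 14 = 1260.00, centroid at (70.00, 233.00).
ΣA = 8120.00 mm²
ΣAX̄ = (2240.00)(70.00) + (4620.00)(70.00) + (1260.00)(70.00) = 568400.00 mm³
ΣAȲ = (2240.00)(8.00) + (4620.00)(121.00) + (1260.00)(233.00) = 870520.00 mm³
X̄ = 568400.00 / 8120.00 = 70.00 mm
Ȳ = 870520.00 / 8120.00 = 107.21 mm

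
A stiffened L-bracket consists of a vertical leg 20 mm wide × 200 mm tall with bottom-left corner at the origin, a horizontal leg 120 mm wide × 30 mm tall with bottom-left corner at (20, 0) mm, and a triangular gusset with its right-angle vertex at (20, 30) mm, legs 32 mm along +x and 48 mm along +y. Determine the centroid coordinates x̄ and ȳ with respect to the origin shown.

vertical leg: A = 20 × 200 = 4000.00, centroid at (10.00, 100.00).
horizontal leg: A = 120 × 30 = 3600.00, centroid at (80.00, 15.00).
gusset: A = ½·32·48 = 768.00, centroid at (30.67, 46.00).
ΣA = 8368.00 mm²
ΣAx̄ = (4000.00)(10.00) + (3600.00)(80.00) + (768.00)(30.67) = 351552.00 mm³
ΣAȳ = (4000.00)(100.00) + (3600.00)(15.00) + (768.00)(46.00) = 489328.00 mm³
x̄ = 351552.00 / 8368.00 = 42.01 mm
ȳ = 489328.00 / 8368.00 = 58.48 mm

x̄ = 42.01 mm, ȳ = 58.48 mm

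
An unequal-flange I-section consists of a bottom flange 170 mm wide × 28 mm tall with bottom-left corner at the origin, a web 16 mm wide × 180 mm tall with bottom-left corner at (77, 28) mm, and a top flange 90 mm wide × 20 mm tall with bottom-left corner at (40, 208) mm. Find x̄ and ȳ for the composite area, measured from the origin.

bottom flange: A = 170 × 28 = 4760.00, centroid at (85.00, 14.00).
web: A = 16 × 180 = 2880.00, centroid at (85.00, 118.00).
top flange: A = 90 × 20 = 1800.00, centroid at (85.00, 218.00).
ΣA = 9440.00 mm², ΣAx̄ = 802400.00 mm³, ΣAȳ = 798880.00 mm³.
x̄ = 802400.00/9440.00 = 85.00 mm; ȳ = 798880.00/9440.00 = 84.63 mm.

x̄ = 85.00 mm, ȳ = 84.63 mm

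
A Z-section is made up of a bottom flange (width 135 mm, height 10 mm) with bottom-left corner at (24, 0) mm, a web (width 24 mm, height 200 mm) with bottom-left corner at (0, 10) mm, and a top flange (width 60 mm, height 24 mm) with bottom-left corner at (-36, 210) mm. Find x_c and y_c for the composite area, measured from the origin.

bottom flange: A = 135 × 10 = 1350.00, centroid at (91.50, 5.00).
web: A = 24 × 200 = 4800.00, centroid at (12.00, 110.00).
top flange: A = 60 × 24 = 1440.00, centroid at (-6.00, 222.00).
ΣA = 7590.00 mm²
ΣAx_c = (1350.00)(91.50) + (4800.00)(12.00) + (1440.00)(-6.00) = 172485.00 mm³
ΣAy_c = (1350.00)(5.00) + (4800.00)(110.00) + (1440.00)(222.00) = 854430.00 mm³
x_c = 172485.00 / 7590.00 = 22.73 mm
y_c = 854430.00 / 7590.00 = 112.57 mm

x_c = 22.73 mm, y_c = 112.57 mm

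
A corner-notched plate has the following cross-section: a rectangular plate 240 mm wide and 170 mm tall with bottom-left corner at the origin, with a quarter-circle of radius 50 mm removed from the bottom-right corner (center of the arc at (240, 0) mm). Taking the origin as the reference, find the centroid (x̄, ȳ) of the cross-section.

x̄ = 115.01 mm, ȳ = 88.22 mm

plate: A = 240 × 170 = 40800.00, centroid at (120.00, 85.00).
removed quarter-circle: A = −¼π·50² = -1963.50, centroid at (218.78, 21.22).
ΣA = 38836.50 mm², ΣAx̄ = 4466427.77 mm³, ΣAȳ = 3426333.33 mm³.
x̄ = 4466427.77/38836.50 = 115.01 mm; ȳ = 3426333.33/38836.50 = 88.22 mm.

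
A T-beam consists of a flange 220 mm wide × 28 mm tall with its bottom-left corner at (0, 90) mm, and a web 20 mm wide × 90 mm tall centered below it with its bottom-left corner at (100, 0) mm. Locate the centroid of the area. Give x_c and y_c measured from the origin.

x_c = 110.00 mm, y_c = 90.66 mm

Part | A | x̄ᵢ | ȳᵢ | A·x̄ᵢ | A·ȳᵢ
web | 1800.00 | 110.00 | 45.00 | 198000.00 | 81000.00
flange | 6160.00 | 110.00 | 104.00 | 677600.00 | 640640.00
Σ | 7960.00 |  |  | 875600.00 | 721640.00
x_c = 875600.00 / 7960.00 = 110.00 mm
y_c = 721640.00 / 7960.00 = 90.66 mm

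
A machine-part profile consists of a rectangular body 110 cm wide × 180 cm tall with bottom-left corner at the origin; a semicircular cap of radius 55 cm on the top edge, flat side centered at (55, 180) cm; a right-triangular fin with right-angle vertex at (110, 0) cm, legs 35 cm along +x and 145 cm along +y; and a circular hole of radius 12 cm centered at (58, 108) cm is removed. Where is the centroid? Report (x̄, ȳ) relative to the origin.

rectangular body: A = 110 × 180 = 19800.00, centroid at (55.00, 90.00).
semicircular top: A = ½π·55² = 4751.66, centroid at (55.00, 203.34).
triangular fin: A = ½·35·145 = 2537.50, centroid at (121.67, 48.33).
hole: A = −π·12² = -452.39, centroid at (58.00, 108.00).
ΣA = 26636.77 cm²
ΣAx̄ = (19800.00)(55.00) + (4751.66)(55.00) + (2537.50)(121.67) + (-452.39)(58.00) = 1632831.82 cm³
ΣAȳ = (19800.00)(90.00) + (4751.66)(203.34) + (2537.50)(48.33) + (-452.39)(108.00) = 2822003.05 cm³
x̄ = 1632831.82 / 26636.77 = 61.30 cm
ȳ = 2822003.05 / 26636.77 = 105.94 cm

x̄ = 61.30 cm, ȳ = 105.94 cm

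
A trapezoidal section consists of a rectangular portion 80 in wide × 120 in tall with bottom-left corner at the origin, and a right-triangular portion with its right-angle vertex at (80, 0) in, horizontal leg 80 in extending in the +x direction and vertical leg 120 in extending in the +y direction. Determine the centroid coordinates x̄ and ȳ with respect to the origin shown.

x̄ = 62.22 in, ȳ = 53.33 in

rectangular portion: A = 80 × 120 = 9600.00, centroid at (40.00, 60.00).
triangular portion: A = ½·80·120 = 4800.00, centroid at (106.67, 40.00).
ΣA = 14400.00 in²
ΣAx̄ = (9600.00)(40.00) + (4800.00)(106.67) = 896000.00 in³
ΣAȳ = (9600.00)(60.00) + (4800.00)(40.00) = 768000.00 in³
x̄ = 896000.00 / 14400.00 = 62.22 in
ȳ = 768000.00 / 14400.00 = 53.33 in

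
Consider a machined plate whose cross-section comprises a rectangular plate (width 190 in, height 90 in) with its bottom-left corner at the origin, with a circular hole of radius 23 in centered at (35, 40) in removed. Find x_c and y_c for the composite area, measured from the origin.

x_c = 101.46 in, y_c = 45.54 in

plate: A = 190 × 90 = 17100.00, centroid at (95.00, 45.00).
hole: A = −π·23² = -1661.90, centroid at (35.00, 40.00).
ΣA = 15438.10 in², ΣAx_c = 1566333.41 in³, ΣAy_c = 703023.90 in³.
x_c = 1566333.41/15438.10 = 101.46 in; y_c = 703023.90/15438.10 = 45.54 in.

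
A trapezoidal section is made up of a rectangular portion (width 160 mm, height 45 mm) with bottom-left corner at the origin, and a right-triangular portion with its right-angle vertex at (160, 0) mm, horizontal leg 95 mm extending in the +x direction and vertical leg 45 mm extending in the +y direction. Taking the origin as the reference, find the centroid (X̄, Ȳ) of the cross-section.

rectangular portion: A = 160 × 45 = 7200.00, centroid at (80.00, 22.50).
triangular portion: A = ½·95·45 = 2137.50, centroid at (191.67, 15.00).
ΣA = 9337.50 mm², ΣAX̄ = 985687.50 mm³, ΣAȲ = 194062.50 mm³.
X̄ = 985687.50/9337.50 = 105.56 mm; Ȳ = 194062.50/9337.50 = 20.78 mm.

X̄ = 105.56 mm, Ȳ = 20.78 mm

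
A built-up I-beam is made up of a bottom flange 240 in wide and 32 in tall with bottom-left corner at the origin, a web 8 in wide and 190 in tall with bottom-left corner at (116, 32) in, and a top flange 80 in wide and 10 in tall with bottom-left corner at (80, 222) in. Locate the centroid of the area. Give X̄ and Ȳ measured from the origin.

bottom flange: A = 240 × 32 = 7680.00, centroid at (120.00, 16.00).
web: A = 8 × 190 = 1520.00, centroid at (120.00, 127.00).
top flange: A = 80 × 10 = 800.00, centroid at (120.00, 227.00).
ΣA = 10000.00 in², ΣAX̄ = 1200000.00 in³, ΣAȲ = 497520.00 in³.
X̄ = 1200000.00/10000.00 = 120.00 in; Ȳ = 497520.00/10000.00 = 49.75 in.

X̄ = 120.00 in, Ȳ = 49.75 in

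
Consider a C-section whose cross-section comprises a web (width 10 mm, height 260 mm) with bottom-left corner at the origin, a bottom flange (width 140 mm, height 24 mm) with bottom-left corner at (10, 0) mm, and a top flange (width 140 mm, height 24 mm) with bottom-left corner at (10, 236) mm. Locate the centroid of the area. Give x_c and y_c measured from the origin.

x_c = 59.08 mm, y_c = 130.00 mm

Part | A | x̄ᵢ | ȳᵢ | A·x̄ᵢ | A·ȳᵢ
web | 2600.00 | 5.00 | 130.00 | 13000.00 | 338000.00
bottom flange | 3360.00 | 80.00 | 12.00 | 268800.00 | 40320.00
top flange | 3360.00 | 80.00 | 248.00 | 268800.00 | 833280.00
Σ | 9320.00 |  |  | 550600.00 | 1211600.00
x_c = 550600.00 / 9320.00 = 59.08 mm
y_c = 1211600.00 / 9320.00 = 130.00 mm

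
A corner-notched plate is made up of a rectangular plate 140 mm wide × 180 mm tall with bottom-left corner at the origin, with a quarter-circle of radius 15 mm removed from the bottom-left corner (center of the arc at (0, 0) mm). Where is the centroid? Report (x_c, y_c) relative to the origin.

plate: A = 140 × 180 = 25200.00, centroid at (70.00, 90.00).
removed quarter-circle: A = −¼π·15² = -176.71, centroid at (6.37, 6.37).
ΣA = 25023.29 mm²
ΣAx_c = (25200.00)(70.00) + (-176.71)(6.37) = 1762875.00 mm³
ΣAy_c = (25200.00)(90.00) + (-176.71)(6.37) = 2266875.00 mm³
x_c = 1762875.00 / 25023.29 = 70.45 mm
y_c = 2266875.00 / 25023.29 = 90.59 mm

x_c = 70.45 mm, y_c = 90.59 mm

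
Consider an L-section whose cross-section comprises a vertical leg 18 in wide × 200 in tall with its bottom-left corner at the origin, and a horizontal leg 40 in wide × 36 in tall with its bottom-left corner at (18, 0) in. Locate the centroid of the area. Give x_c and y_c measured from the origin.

x_c = 17.29 in, y_c = 76.57 in

vertical leg: A = 18 × 200 = 3600.00, centroid at (9.00, 100.00).
horizontal leg: A = 40 × 36 = 1440.00, centroid at (38.00, 18.00).
ΣA = 5040.00 in²
ΣAx_c = (3600.00)(9.00) + (1440.00)(38.00) = 87120.00 in³
ΣAy_c = (3600.00)(100.00) + (1440.00)(18.00) = 385920.00 in³
x_c = 87120.00 / 5040.00 = 17.29 in
y_c = 385920.00 / 5040.00 = 76.57 in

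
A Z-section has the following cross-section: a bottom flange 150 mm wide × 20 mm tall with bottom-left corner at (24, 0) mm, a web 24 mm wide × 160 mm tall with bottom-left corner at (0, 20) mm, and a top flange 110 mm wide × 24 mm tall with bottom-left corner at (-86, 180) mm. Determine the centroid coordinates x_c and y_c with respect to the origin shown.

x_c = 27.56 mm, y_c = 97.14 mm

Part | A | x̄ᵢ | ȳᵢ | A·x̄ᵢ | A·ȳᵢ
bottom flange | 3000.00 | 99.00 | 10.00 | 297000.00 | 30000.00
web | 3840.00 | 12.00 | 100.00 | 46080.00 | 384000.00
top flange | 2640.00 | -31.00 | 192.00 | -81840.00 | 506880.00
Σ | 9480.00 |  |  | 261240.00 | 920880.00
x_c = 261240.00 / 9480.00 = 27.56 mm
y_c = 920880.00 / 9480.00 = 97.14 mm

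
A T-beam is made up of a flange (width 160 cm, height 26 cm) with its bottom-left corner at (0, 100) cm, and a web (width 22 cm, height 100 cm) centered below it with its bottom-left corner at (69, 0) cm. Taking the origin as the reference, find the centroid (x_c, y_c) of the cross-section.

web: A = 22 × 100 = 2200.00, centroid at (80.00, 50.00).
flange: A = 160 × 26 = 4160.00, centroid at (80.00, 113.00).
ΣA = 6360.00 cm², ΣAx_c = 508800.00 cm³, ΣAy_c = 580080.00 cm³.
x_c = 508800.00/6360.00 = 80.00 cm; y_c = 580080.00/6360.00 = 91.21 cm.

x_c = 80.00 cm, y_c = 91.21 cm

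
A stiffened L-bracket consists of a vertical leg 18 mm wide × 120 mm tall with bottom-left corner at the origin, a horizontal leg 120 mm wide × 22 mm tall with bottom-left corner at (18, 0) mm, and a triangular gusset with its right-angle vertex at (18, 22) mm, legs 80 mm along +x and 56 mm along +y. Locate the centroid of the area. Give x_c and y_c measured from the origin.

vertical leg: A = 18 × 120 = 2160.00, centroid at (9.00, 60.00).
horizontal leg: A = 120 × 22 = 2640.00, centroid at (78.00, 11.00).
gusset: A = ½·80·56 = 2240.00, centroid at (44.67, 40.67).
ΣA = 7040.00 mm²
ΣAx_c = (2160.00)(9.00) + (2640.00)(78.00) + (2240.00)(44.67) = 325413.33 mm³
ΣAy_c = (2160.00)(60.00) + (2640.00)(11.00) + (2240.00)(40.67) = 249733.33 mm³
x_c = 325413.33 / 7040.00 = 46.22 mm
y_c = 249733.33 / 7040.00 = 35.47 mm

x_c = 46.22 mm, y_c = 35.47 mm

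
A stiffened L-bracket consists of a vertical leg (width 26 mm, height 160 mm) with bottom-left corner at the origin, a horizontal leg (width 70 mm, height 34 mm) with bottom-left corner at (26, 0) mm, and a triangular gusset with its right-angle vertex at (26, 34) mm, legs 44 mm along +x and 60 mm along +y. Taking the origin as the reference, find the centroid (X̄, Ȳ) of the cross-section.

vertical leg: A = 26 × 160 = 4160.00, centroid at (13.00, 80.00).
horizontal leg: A = 70 × 34 = 2380.00, centroid at (61.00, 17.00).
gusset: A = ½·44·60 = 1320.00, centroid at (40.67, 54.00).
ΣA = 7860.00 mm²
ΣAX̄ = (4160.00)(13.00) + (2380.00)(61.00) + (1320.00)(40.67) = 252940.00 mm³
ΣAȲ = (4160.00)(80.00) + (2380.00)(17.00) + (1320.00)(54.00) = 444540.00 mm³
X̄ = 252940.00 / 7860.00 = 32.18 mm
Ȳ = 444540.00 / 7860.00 = 56.56 mm

X̄ = 32.18 mm, Ȳ = 56.56 mm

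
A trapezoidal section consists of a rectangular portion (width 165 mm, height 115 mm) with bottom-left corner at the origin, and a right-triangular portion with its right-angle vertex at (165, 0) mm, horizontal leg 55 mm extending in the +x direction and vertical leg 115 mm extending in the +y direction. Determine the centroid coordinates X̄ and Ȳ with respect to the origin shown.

X̄ = 96.90 mm, Ȳ = 54.76 mm

rectangular portion: A = 165 × 115 = 18975.00, centroid at (82.50, 57.50).
triangular portion: A = ½·55·115 = 3162.50, centroid at (183.33, 38.33).
ΣA = 22137.50 mm²
ΣAX̄ = (18975.00)(82.50) + (3162.50)(183.33) = 2145229.17 mm³
ΣAȲ = (18975.00)(57.50) + (3162.50)(38.33) = 1212291.67 mm³
X̄ = 2145229.17 / 22137.50 = 96.90 mm
Ȳ = 1212291.67 / 22137.50 = 54.76 mm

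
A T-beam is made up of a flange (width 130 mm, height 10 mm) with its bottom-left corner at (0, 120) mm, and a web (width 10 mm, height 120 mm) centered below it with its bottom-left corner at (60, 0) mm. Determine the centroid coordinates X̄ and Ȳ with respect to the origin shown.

X̄ = 65.00 mm, Ȳ = 93.80 mm

web: A = 10 × 120 = 1200.00, centroid at (65.00, 60.00).
flange: A = 130 × 10 = 1300.00, centroid at (65.00, 125.00).
ΣA = 2500.00 mm², ΣAX̄ = 162500.00 mm³, ΣAȲ = 234500.00 mm³.
X̄ = 162500.00/2500.00 = 65.00 mm; Ȳ = 234500.00/2500.00 = 93.80 mm.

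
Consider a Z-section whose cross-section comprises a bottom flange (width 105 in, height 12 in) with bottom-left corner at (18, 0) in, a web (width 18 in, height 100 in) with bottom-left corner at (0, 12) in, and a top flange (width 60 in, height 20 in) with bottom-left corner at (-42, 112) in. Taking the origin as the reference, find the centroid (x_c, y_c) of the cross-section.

x_c = 21.27 in, y_c = 62.34 in

bottom flange: A = 105 × 12 = 1260.00, centroid at (70.50, 6.00).
web: A = 18 × 100 = 1800.00, centroid at (9.00, 62.00).
top flange: A = 60 × 20 = 1200.00, centroid at (-12.00, 122.00).
ΣA = 4260.00 in²
ΣAx_c = (1260.00)(70.50) + (1800.00)(9.00) + (1200.00)(-12.00) = 90630.00 in³
ΣAy_c = (1260.00)(6.00) + (1800.00)(62.00) + (1200.00)(122.00) = 265560.00 in³
x_c = 90630.00 / 4260.00 = 21.27 in
y_c = 265560.00 / 4260.00 = 62.34 in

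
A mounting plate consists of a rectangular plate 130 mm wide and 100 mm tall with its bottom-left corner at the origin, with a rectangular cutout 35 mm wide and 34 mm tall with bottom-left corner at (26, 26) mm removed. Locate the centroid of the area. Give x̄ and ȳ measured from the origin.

Part | A | x̄ᵢ | ȳᵢ | A·x̄ᵢ | A·ȳᵢ
plate | 13000.00 | 65.00 | 50.00 | 845000.00 | 650000.00
hole | -1190.00 | 43.50 | 43.00 | -51765.00 | -51170.00
Σ | 11810.00 |  |  | 793235.00 | 598830.00
x̄ = 793235.00 / 11810.00 = 67.17 mm
ȳ = 598830.00 / 11810.00 = 50.71 mm

x̄ = 67.17 mm, ȳ = 50.71 mm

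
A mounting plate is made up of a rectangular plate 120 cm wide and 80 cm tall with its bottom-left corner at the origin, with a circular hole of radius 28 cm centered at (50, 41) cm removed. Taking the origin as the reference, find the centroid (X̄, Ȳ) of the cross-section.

X̄ = 63.45 cm, Ȳ = 39.65 cm

plate: A = 120 × 80 = 9600.00, centroid at (60.00, 40.00).
hole: A = −π·28² = -2463.01, centroid at (50.00, 41.00).
ΣA = 7136.99 cm²
ΣAX̄ = (9600.00)(60.00) + (-2463.01)(50.00) = 452849.57 cm³
ΣAȲ = (9600.00)(40.00) + (-2463.01)(41.00) = 283016.65 cm³
X̄ = 452849.57 / 7136.99 = 63.45 cm
Ȳ = 283016.65 / 7136.99 = 39.65 cm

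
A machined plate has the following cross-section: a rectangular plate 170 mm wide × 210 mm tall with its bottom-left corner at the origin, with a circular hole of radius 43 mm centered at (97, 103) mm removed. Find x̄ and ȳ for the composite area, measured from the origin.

x̄ = 82.67 mm, ȳ = 105.39 mm

plate: A = 170 × 210 = 35700.00, centroid at (85.00, 105.00).
hole: A = −π·43² = -5808.80, centroid at (97.00, 103.00).
ΣA = 29891.20 mm², ΣAx̄ = 2471045.93 mm³, ΣAȳ = 3150193.10 mm³.
x̄ = 2471045.93/29891.20 = 82.67 mm; ȳ = 3150193.10/29891.20 = 105.39 mm.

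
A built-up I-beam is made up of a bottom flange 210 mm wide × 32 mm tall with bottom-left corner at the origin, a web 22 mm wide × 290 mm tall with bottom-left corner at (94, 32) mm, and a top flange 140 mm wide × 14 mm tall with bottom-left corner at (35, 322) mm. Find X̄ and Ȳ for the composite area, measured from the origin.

bottom flange: A = 210 × 32 = 6720.00, centroid at (105.00, 16.00).
web: A = 22 × 290 = 6380.00, centroid at (105.00, 177.00).
top flange: A = 140 × 14 = 1960.00, centroid at (105.00, 329.00).
ΣA = 15060.00 mm², ΣAX̄ = 1581300.00 mm³, ΣAȲ = 1881620.00 mm³.
X̄ = 1581300.00/15060.00 = 105.00 mm; Ȳ = 1881620.00/15060.00 = 124.94 mm.

X̄ = 105.00 mm, Ȳ = 124.94 mm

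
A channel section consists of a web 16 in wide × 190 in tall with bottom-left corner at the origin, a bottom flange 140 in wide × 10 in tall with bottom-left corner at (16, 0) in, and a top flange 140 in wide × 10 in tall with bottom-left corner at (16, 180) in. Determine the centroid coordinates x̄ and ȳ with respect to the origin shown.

x̄ = 45.40 in, ȳ = 95.00 in

Part | A | x̄ᵢ | ȳᵢ | A·x̄ᵢ | A·ȳᵢ
web | 3040.00 | 8.00 | 95.00 | 24320.00 | 288800.00
bottom flange | 1400.00 | 86.00 | 5.00 | 120400.00 | 7000.00
top flange | 1400.00 | 86.00 | 185.00 | 120400.00 | 259000.00
Σ | 5840.00 |  |  | 265120.00 | 554800.00
x̄ = 265120.00 / 5840.00 = 45.40 in
ȳ = 554800.00 / 5840.00 = 95.00 in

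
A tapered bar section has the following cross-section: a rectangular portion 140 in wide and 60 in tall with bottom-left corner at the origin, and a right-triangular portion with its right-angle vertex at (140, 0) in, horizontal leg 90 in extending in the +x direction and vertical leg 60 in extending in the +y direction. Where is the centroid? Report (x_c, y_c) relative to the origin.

rectangular portion: A = 140 × 60 = 8400.00, centroid at (70.00, 30.00).
triangular portion: A = ½·90·60 = 2700.00, centroid at (170.00, 20.00).
ΣA = 11100.00 in²
ΣAx_c = (8400.00)(70.00) + (2700.00)(170.00) = 1047000.00 in³
ΣAy_c = (8400.00)(30.00) + (2700.00)(20.00) = 306000.00 in³
x_c = 1047000.00 / 11100.00 = 94.32 in
y_c = 306000.00 / 11100.00 = 27.57 in

x_c = 94.32 in, y_c = 27.57 in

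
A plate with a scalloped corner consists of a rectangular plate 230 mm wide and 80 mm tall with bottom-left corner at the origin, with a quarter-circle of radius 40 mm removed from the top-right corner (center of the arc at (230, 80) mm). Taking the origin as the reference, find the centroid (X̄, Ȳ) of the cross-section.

Part | A | x̄ᵢ | ȳᵢ | A·x̄ᵢ | A·ȳᵢ
plate | 18400.00 | 115.00 | 40.00 | 2116000.00 | 736000.00
removed quarter-circle | -1256.64 | 213.02 | 63.02 | -267693.19 | -79197.63
Σ | 17143.36 |  |  | 1848306.81 | 656802.37
X̄ = 1848306.81 / 17143.36 = 107.81 mm
Ȳ = 656802.37 / 17143.36 = 38.31 mm

X̄ = 107.81 mm, Ȳ = 38.31 mm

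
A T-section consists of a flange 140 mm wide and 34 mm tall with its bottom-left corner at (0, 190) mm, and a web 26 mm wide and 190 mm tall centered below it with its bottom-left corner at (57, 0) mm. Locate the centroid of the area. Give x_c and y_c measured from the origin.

x_c = 70.00 mm, y_c = 149.96 mm

web: A = 26 × 190 = 4940.00, centroid at (70.00, 95.00).
flange: A = 140 × 34 = 4760.00, centroid at (70.00, 207.00).
ΣA = 9700.00 mm², ΣAx_c = 679000.00 mm³, ΣAy_c = 1454620.00 mm³.
x_c = 679000.00/9700.00 = 70.00 mm; y_c = 1454620.00/9700.00 = 149.96 mm.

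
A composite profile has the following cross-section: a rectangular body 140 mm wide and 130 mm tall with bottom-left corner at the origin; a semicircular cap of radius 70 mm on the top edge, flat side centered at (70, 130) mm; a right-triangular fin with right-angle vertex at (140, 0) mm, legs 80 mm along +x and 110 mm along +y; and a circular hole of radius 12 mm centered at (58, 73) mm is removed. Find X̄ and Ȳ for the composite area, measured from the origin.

rectangular body: A = 140 × 130 = 18200.00, centroid at (70.00, 65.00).
semicircular top: A = ½π·70² = 7696.90, centroid at (70.00, 159.71).
triangular fin: A = ½·80·110 = 4400.00, centroid at (166.67, 36.67).
hole: A = −π·12² = -452.39, centroid at (58.00, 73.00).
ΣA = 29844.51 mm², ΣAX̄ = 2519877.89 mm³, ΣAȲ = 2540572.84 mm³.
X̄ = 2519877.89/29844.51 = 84.43 mm; Ȳ = 2540572.84/29844.51 = 85.13 mm.

X̄ = 84.43 mm, Ȳ = 85.13 mm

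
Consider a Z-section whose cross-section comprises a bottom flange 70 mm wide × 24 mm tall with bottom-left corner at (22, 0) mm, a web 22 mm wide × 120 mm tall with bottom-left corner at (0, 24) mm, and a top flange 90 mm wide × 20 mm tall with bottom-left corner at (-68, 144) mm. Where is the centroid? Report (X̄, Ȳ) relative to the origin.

X̄ = 13.63 mm, Ȳ = 84.82 mm

bottom flange: A = 70 × 24 = 1680.00, centroid at (57.00, 12.00).
web: A = 22 × 120 = 2640.00, centroid at (11.00, 84.00).
top flange: A = 90 × 20 = 1800.00, centroid at (-23.00, 154.00).
ΣA = 6120.00 mm², ΣAX̄ = 83400.00 mm³, ΣAȲ = 519120.00 mm³.
X̄ = 83400.00/6120.00 = 13.63 mm; Ȳ = 519120.00/6120.00 = 84.82 mm.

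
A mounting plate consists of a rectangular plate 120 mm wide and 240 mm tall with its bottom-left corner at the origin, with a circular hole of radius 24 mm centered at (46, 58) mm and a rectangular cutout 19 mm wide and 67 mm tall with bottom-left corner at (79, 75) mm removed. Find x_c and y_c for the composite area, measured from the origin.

x_c = 59.57 mm, y_c = 124.93 mm

plate: A = 120 × 240 = 28800.00, centroid at (60.00, 120.00).
hole 1: A = −π·24² = -1809.56, centroid at (46.00, 58.00).
hole 2: A = −(19 × 67) = -1273.00, centroid at (88.50, 108.50).
ΣA = 25717.44 mm²
ΣAx_c = (28800.00)(60.00) + (-1809.56)(46.00) + (-1273.00)(88.50) = 1532099.86 mm³
ΣAy_c = (28800.00)(120.00) + (-1809.56)(58.00) + (-1273.00)(108.50) = 3212925.17 mm³
x_c = 1532099.86 / 25717.44 = 59.57 mm
y_c = 3212925.17 / 25717.44 = 124.93 mm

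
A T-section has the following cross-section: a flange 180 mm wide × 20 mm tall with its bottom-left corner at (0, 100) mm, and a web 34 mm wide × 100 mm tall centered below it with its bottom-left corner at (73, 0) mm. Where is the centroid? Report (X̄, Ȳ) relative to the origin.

X̄ = 90.00 mm, Ȳ = 80.86 mm

web: A = 34 × 100 = 3400.00, centroid at (90.00, 50.00).
flange: A = 180 × 20 = 3600.00, centroid at (90.00, 110.00).
ΣA = 7000.00 mm²
ΣAX̄ = (3400.00)(90.00) + (3600.00)(90.00) = 630000.00 mm³
ΣAȲ = (3400.00)(50.00) + (3600.00)(110.00) = 566000.00 mm³
X̄ = 630000.00 / 7000.00 = 90.00 mm
Ȳ = 566000.00 / 7000.00 = 80.86 mm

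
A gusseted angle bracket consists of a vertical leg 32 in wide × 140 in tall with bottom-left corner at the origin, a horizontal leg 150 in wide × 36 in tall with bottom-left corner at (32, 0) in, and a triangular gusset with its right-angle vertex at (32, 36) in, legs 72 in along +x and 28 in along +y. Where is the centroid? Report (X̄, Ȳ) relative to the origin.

vertical leg: A = 32 × 140 = 4480.00, centroid at (16.00, 70.00).
horizontal leg: A = 150 × 36 = 5400.00, centroid at (107.00, 18.00).
gusset: A = ½·72·28 = 1008.00, centroid at (56.00, 45.33).
ΣA = 10888.00 in², ΣAX̄ = 705928.00 in³, ΣAȲ = 456496.00 in³.
X̄ = 705928.00/10888.00 = 64.84 in; Ȳ = 456496.00/10888.00 = 41.93 in.

X̄ = 64.84 in, Ȳ = 41.93 in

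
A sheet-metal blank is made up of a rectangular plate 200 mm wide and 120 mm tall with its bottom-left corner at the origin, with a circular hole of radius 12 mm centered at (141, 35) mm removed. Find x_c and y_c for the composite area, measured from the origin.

Part | A | x̄ᵢ | ȳᵢ | A·x̄ᵢ | A·ȳᵢ
plate | 24000.00 | 100.00 | 60.00 | 2400000.00 | 1440000.00
hole | -452.39 | 141.00 | 35.00 | -63786.90 | -15833.63
Σ | 23547.61 |  |  | 2336213.10 | 1424166.37
x_c = 2336213.10 / 23547.61 = 99.21 mm
y_c = 1424166.37 / 23547.61 = 60.48 mm

x_c = 99.21 mm, y_c = 60.48 mm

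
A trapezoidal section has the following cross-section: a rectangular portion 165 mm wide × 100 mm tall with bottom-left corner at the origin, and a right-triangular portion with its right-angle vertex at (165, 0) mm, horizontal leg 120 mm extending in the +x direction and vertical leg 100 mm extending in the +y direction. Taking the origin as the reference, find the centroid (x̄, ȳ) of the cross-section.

x̄ = 115.17 mm, ȳ = 45.56 mm

Part | A | x̄ᵢ | ȳᵢ | A·x̄ᵢ | A·ȳᵢ
rectangular portion | 16500.00 | 82.50 | 50.00 | 1361250.00 | 825000.00
triangular portion | 6000.00 | 205.00 | 33.33 | 1230000.00 | 200000.00
Σ | 22500.00 |  |  | 2591250.00 | 1025000.00
x̄ = 2591250.00 / 22500.00 = 115.17 mm
ȳ = 1025000.00 / 22500.00 = 45.56 mm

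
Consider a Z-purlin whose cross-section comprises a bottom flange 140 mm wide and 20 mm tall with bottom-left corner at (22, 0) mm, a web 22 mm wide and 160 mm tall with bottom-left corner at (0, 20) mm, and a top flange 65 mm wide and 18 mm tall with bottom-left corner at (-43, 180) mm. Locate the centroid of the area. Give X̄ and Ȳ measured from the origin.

bottom flange: A = 140 × 20 = 2800.00, centroid at (92.00, 10.00).
web: A = 22 × 160 = 3520.00, centroid at (11.00, 100.00).
top flange: A = 65 × 18 = 1170.00, centroid at (-10.50, 189.00).
ΣA = 7490.00 mm²
ΣAX̄ = (2800.00)(92.00) + (3520.00)(11.00) + (1170.00)(-10.50) = 284035.00 mm³
ΣAȲ = (2800.00)(10.00) + (3520.00)(100.00) + (1170.00)(189.00) = 601130.00 mm³
X̄ = 284035.00 / 7490.00 = 37.92 mm
Ȳ = 601130.00 / 7490.00 = 80.26 mm

X̄ = 37.92 mm, Ȳ = 80.26 mm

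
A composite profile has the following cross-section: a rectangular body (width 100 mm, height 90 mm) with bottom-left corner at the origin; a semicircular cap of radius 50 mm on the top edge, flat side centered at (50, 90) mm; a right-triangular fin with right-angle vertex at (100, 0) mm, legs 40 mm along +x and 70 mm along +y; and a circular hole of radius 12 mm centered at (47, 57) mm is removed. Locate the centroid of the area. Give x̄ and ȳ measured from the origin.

x̄ = 56.49 mm, ȳ = 61.17 mm

rectangular body: A = 100 × 90 = 9000.00, centroid at (50.00, 45.00).
semicircular top: A = ½π·50² = 3926.99, centroid at (50.00, 111.22).
triangular fin: A = ½·40·70 = 1400.00, centroid at (113.33, 23.33).
hole: A = −π·12² = -452.39, centroid at (47.00, 57.00).
ΣA = 13874.60 mm², ΣAx̄ = 783753.91 mm³, ΣAȳ = 848642.98 mm³.
x̄ = 783753.91/13874.60 = 56.49 mm; ȳ = 848642.98/13874.60 = 61.17 mm.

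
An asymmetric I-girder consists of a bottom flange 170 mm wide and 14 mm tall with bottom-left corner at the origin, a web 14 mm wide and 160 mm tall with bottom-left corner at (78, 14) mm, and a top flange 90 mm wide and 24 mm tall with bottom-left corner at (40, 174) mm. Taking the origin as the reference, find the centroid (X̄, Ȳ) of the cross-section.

bottom flange: A = 170 × 14 = 2380.00, centroid at (85.00, 7.00).
web: A = 14 × 160 = 2240.00, centroid at (85.00, 94.00).
top flange: A = 90 × 24 = 2160.00, centroid at (85.00, 186.00).
ΣA = 6780.00 mm²
ΣAX̄ = (2380.00)(85.00) + (2240.00)(85.00) + (2160.00)(85.00) = 576300.00 mm³
ΣAȲ = (2380.00)(7.00) + (2240.00)(94.00) + (2160.00)(186.00) = 628980.00 mm³
X̄ = 576300.00 / 6780.00 = 85.00 mm
Ȳ = 628980.00 / 6780.00 = 92.77 mm

X̄ = 85.00 mm, Ȳ = 92.77 mm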